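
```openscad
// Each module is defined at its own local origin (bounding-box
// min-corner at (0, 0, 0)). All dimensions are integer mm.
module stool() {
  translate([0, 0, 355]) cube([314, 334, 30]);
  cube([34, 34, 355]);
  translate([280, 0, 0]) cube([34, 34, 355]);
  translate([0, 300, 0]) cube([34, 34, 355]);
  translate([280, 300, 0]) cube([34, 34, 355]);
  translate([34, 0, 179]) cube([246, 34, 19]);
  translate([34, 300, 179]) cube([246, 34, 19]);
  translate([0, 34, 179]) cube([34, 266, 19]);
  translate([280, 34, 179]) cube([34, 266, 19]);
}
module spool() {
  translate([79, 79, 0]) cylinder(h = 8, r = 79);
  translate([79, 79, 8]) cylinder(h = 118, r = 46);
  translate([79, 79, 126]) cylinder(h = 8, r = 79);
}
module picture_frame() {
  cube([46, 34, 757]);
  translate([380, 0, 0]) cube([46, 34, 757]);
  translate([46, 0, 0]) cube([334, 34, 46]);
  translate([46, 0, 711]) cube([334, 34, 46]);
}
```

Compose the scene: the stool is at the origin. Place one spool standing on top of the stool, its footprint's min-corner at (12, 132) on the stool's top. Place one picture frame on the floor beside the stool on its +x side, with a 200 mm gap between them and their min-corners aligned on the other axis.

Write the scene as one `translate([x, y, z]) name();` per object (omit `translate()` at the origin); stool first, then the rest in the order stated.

stool();
translate([12, 132, 385]) spool();
translate([514, 0, 0]) picture_frame();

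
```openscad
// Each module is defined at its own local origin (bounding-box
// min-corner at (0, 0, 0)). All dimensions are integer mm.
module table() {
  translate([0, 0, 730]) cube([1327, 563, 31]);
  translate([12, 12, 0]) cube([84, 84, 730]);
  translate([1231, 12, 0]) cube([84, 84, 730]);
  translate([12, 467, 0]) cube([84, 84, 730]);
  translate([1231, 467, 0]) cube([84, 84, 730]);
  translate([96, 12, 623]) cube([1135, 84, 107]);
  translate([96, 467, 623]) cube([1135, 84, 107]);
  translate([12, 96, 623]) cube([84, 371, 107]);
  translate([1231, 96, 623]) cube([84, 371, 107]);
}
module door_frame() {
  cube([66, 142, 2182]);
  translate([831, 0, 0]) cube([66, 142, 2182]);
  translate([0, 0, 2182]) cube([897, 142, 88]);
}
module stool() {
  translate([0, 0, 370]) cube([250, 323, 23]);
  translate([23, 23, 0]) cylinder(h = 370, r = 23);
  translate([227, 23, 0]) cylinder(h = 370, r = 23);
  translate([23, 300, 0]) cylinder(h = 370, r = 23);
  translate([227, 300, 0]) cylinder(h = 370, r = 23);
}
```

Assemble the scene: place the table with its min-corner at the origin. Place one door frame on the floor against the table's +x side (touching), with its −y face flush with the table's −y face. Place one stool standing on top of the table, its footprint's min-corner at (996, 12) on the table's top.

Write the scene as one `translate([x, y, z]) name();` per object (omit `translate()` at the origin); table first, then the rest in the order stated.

table();
translate([1327, 0, 0]) door_frame();
translate([996, 12, 761]) stool();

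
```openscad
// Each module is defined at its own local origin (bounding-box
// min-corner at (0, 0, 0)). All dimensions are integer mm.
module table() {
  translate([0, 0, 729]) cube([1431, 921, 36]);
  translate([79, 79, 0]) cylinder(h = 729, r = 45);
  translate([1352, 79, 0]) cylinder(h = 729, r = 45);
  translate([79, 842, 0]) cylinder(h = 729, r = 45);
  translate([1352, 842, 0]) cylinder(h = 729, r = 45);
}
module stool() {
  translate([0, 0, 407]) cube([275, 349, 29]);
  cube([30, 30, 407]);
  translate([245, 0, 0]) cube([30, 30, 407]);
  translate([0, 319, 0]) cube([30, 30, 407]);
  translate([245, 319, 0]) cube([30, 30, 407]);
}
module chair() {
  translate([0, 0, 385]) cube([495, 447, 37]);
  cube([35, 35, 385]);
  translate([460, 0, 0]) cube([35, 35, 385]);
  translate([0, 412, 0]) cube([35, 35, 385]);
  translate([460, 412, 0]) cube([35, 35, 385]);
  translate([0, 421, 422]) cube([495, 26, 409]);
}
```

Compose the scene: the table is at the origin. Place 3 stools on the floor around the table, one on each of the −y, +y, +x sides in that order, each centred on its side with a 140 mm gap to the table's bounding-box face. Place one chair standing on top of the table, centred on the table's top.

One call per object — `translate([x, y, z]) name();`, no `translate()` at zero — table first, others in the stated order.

table();
translate([578, -489, 0]) stool();
translate([578, 1061, 0]) stool();
translate([1571, 286, 0]) stool();
translate([468, 237, 765]) chair();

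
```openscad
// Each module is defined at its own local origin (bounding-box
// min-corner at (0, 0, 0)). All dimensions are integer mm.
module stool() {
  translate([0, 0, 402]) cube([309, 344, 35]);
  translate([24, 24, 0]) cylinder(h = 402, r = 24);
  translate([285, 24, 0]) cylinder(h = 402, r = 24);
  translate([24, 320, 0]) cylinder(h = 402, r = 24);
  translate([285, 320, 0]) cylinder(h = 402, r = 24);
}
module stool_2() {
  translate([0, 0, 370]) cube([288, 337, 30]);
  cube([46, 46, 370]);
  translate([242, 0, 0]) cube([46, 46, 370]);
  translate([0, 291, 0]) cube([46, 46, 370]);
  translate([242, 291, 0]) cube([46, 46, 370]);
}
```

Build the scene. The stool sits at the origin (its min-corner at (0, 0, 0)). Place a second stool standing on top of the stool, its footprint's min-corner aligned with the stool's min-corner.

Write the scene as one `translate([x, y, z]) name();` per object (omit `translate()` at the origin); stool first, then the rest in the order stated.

stool();
translate([0, 0, 437]) stool_2();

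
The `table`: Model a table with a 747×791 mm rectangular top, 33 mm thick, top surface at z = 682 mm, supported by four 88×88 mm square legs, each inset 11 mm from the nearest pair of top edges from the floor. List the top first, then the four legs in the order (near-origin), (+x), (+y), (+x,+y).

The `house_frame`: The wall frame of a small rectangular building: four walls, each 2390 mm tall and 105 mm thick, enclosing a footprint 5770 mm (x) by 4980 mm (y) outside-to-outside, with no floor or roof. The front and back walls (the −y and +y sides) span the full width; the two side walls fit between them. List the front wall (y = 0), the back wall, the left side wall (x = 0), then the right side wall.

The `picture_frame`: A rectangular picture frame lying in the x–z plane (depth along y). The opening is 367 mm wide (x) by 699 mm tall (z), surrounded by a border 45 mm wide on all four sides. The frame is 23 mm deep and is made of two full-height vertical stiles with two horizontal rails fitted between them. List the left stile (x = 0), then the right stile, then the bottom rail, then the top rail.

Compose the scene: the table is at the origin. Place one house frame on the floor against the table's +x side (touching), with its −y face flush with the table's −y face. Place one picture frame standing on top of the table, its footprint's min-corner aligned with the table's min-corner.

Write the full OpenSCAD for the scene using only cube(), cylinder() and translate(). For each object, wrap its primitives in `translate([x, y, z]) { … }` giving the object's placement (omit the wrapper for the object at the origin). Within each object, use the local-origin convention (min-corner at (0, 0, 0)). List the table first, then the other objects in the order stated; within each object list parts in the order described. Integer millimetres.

translate([0, 0, 649]) cube([747, 791, 33]);
translate([11, 11, 0]) cube([88, 88, 649]);
translate([648, 11, 0]) cube([88, 88, 649]);
translate([11, 692, 0]) cube([88, 88, 649]);
translate([648, 692, 0]) cube([88, 88, 649]);
translate([747, 0, 0]) {
  cube([5770, 105, 2390]);
  translate([0, 4875, 0]) cube([5770, 105, 2390]);
  translate([0, 105, 0]) cube([105, 4770, 2390]);
  translate([5665, 105, 0]) cube([105, 4770, 2390]);
}
translate([0, 0, 682]) {
  cube([45, 23, 789]);
  translate([412, 0, 0]) cube([45, 23, 789]);
  translate([45, 0, 0]) cube([367, 23, 45]);
  translate([45, 0, 744]) cube([367, 23, 45]);
}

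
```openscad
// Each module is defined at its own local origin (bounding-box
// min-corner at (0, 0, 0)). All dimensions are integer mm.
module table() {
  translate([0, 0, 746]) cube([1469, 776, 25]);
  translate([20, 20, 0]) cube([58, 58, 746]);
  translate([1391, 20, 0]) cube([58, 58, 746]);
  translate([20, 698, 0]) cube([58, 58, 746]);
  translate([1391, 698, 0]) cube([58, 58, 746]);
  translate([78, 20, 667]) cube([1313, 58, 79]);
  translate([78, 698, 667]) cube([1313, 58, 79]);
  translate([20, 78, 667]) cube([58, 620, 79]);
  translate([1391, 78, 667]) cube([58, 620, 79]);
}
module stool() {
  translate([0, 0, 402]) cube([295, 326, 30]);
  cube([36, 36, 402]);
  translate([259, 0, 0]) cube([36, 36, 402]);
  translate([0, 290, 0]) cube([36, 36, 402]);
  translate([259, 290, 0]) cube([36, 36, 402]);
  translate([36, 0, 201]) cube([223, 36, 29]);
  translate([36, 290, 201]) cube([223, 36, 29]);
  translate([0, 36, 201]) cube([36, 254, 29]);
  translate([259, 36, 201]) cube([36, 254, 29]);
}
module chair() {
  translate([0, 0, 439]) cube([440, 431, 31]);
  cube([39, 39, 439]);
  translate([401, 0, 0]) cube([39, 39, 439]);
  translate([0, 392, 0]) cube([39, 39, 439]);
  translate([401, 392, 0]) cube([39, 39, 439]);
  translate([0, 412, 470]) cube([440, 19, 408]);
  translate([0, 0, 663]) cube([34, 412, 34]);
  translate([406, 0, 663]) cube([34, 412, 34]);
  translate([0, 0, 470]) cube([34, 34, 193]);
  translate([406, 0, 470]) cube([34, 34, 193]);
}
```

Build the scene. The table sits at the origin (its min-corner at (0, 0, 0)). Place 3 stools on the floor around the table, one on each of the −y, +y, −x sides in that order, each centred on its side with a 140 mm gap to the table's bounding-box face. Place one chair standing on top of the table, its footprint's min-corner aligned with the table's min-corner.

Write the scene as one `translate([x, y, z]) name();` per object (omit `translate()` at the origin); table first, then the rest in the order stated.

table();
translate([587, -466, 0]) stool();
translate([587, 916, 0]) stool();
translate([-435, 225, 0]) stool();
translate([0, 0, 771]) chair();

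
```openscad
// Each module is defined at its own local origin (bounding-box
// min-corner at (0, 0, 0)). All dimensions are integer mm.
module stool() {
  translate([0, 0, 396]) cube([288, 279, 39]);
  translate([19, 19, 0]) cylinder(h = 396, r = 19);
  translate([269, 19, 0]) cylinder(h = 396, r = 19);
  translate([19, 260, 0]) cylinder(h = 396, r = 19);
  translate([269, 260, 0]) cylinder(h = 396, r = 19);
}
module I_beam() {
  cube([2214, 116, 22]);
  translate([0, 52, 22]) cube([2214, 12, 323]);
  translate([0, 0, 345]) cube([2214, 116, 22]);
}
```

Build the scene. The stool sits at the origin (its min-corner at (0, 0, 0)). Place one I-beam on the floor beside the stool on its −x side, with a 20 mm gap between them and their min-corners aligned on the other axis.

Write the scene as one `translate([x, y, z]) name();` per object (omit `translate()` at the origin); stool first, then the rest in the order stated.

stool();
translate([-2234, 0, 0]) I_beam();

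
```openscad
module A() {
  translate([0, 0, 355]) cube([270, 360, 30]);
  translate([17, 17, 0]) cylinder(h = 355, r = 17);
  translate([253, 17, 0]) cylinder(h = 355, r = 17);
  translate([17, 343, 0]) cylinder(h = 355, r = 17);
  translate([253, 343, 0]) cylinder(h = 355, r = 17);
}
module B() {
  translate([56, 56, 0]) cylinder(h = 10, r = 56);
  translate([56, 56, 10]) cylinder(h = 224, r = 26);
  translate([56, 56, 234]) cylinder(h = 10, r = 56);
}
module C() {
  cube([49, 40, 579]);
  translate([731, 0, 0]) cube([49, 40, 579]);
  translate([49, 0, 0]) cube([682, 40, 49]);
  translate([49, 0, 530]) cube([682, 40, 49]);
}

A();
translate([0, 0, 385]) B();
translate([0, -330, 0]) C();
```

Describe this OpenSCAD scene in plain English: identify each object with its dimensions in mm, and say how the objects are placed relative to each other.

A is a simple wooden stool: a rectangular seat 270 mm (x) by 360 mm (y), 30 mm thick, top face at z = 385 mm, on four round legs, each 34 mm in diameter. The legs rest on z = 0, each leg's axis is inset half a diameter from the nearest pair of seat edges (so the leg's bounding box is flush with the corner).

B is a spool: two coaxial disc flanges of radius 56 mm and thickness 10 mm, joined by a core cylinder of radius 26 mm and height 224 mm. The lower flange rests on z = 0 and the three cylinders share a vertical axis.

C is a rectangular picture frame lying in the x–z plane (depth along y). The opening is 682 mm wide (x) by 481 mm tall (z), surrounded by a border 49 mm wide on all four sides. The frame is 40 mm deep and is made of two full-height vertical stiles with two horizontal rails fitted between them.

The spool is on top of the stool. The picture frame is on the floor beside the stool on its −y side.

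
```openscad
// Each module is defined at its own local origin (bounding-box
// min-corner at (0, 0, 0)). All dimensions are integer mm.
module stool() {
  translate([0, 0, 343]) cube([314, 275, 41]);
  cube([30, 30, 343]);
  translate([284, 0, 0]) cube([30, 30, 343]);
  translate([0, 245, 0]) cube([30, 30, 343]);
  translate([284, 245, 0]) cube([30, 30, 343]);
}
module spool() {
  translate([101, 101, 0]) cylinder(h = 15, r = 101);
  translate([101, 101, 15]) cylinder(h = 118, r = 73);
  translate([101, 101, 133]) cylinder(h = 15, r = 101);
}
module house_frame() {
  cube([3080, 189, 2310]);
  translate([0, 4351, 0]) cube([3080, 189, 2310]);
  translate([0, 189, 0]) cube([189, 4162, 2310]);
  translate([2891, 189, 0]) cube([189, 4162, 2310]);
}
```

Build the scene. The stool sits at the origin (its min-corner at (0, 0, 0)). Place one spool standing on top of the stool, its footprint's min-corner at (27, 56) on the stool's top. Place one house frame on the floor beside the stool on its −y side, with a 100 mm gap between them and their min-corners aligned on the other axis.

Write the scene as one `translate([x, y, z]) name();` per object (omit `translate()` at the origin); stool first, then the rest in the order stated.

stool();
translate([27, 56, 384]) spool();
translate([0, -4640, 0]) house_frame();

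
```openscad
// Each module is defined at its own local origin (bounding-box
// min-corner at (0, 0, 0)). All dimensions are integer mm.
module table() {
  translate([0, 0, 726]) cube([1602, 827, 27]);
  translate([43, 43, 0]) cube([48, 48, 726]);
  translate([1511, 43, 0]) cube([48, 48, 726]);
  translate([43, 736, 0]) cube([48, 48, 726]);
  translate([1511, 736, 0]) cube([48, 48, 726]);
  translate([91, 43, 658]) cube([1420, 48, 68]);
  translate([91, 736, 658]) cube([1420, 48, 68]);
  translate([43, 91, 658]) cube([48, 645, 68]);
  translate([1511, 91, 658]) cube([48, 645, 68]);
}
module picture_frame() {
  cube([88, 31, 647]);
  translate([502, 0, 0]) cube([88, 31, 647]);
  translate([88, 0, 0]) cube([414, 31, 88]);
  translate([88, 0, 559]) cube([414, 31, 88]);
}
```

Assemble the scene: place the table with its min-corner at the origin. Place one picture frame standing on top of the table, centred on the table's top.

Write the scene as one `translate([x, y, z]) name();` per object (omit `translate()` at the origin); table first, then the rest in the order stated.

table();
translate([506, 398, 753]) picture_frame();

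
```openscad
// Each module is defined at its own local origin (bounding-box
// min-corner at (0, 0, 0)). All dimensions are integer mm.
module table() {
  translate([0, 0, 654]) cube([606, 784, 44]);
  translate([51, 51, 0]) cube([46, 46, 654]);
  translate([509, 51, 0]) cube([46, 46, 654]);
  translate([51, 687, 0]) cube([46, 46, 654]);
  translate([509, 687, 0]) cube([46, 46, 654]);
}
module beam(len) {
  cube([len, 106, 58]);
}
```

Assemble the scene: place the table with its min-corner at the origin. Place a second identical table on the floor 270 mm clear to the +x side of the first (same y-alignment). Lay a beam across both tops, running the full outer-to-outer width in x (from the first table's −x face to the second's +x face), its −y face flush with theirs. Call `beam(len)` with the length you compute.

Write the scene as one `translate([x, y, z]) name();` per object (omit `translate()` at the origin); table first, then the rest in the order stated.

table();
translate([876, 0, 0]) table();
translate([0, 0, 698]) beam(1482);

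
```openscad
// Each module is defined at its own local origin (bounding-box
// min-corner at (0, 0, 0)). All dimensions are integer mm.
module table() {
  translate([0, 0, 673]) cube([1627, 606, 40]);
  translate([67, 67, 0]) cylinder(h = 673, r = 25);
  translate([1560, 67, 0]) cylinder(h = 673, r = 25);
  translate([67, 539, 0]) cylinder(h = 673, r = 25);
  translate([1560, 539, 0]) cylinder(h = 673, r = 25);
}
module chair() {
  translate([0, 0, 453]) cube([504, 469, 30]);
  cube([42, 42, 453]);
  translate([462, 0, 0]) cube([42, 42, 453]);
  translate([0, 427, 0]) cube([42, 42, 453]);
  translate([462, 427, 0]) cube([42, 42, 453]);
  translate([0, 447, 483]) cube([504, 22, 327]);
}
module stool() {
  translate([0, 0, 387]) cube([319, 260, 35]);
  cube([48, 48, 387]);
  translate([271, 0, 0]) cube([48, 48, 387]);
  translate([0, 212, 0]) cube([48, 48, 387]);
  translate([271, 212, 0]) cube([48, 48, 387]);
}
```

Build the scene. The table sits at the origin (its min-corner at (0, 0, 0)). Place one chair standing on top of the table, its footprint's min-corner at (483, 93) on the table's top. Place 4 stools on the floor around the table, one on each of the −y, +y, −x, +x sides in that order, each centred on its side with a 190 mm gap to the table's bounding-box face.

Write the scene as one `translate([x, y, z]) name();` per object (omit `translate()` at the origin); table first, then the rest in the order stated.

table();
translate([483, 93, 713]) chair();
translate([654, -450, 0]) stool();
translate([654, 796, 0]) stool();
translate([-509, 173, 0]) stool();
translate([1817, 173, 0]) stool();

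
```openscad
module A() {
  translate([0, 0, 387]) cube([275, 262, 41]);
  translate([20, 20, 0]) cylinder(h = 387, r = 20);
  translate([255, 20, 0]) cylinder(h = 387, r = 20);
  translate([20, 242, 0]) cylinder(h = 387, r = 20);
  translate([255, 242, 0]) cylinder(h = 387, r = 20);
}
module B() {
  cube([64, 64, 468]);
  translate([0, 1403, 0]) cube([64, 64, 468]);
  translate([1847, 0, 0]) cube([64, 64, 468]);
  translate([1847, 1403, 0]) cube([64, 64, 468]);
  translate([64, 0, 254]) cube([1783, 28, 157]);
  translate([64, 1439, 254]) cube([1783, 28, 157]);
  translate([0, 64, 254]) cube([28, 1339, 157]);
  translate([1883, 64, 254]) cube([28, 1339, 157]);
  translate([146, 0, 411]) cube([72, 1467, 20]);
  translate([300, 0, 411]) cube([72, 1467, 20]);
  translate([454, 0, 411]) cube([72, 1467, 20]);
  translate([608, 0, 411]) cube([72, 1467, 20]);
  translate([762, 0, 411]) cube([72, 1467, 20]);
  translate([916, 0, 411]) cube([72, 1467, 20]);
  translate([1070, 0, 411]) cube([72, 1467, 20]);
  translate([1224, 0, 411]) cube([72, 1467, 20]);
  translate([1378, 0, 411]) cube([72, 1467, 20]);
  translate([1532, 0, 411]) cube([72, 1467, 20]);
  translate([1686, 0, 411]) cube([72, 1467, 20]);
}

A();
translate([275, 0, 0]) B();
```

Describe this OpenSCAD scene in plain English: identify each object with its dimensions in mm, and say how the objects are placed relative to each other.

A is a simple wooden stool: a rectangular seat 275 mm (x) by 262 mm (y), 41 mm thick, top face at z = 428 mm, on four round legs, each 40 mm in diameter. The legs rest on z = 0, each leg's axis is inset half a diameter from the nearest pair of seat edges (so the leg's bounding box is flush with the corner).

B is a bed frame 1911 mm long (x) by 1467 mm wide (y). Four 64×64 mm corner posts, 468 mm tall, at the corners of the footprint. Four rails of 28 mm thickness and 157 mm height run between adjacent posts with their undersides at z = 254 mm, their outer faces flush with the outside of the frame (the two x-running rails run between the posts' inner faces; the two y-running rails run between the posts' inner faces). 11 slats, each 72 mm wide (x) and 20 mm thick, lie across the top of the two x-running rails, running the full 1467 mm width of the frame in y; the slats are evenly spaced along x between the inner faces of the end posts with equal gaps (rounded down to the nearest mm) at the −x end and between each pair — any rounding remainder accumulates at the +x end.

The bed frame is against the stool's +x side, with their −y faces flush.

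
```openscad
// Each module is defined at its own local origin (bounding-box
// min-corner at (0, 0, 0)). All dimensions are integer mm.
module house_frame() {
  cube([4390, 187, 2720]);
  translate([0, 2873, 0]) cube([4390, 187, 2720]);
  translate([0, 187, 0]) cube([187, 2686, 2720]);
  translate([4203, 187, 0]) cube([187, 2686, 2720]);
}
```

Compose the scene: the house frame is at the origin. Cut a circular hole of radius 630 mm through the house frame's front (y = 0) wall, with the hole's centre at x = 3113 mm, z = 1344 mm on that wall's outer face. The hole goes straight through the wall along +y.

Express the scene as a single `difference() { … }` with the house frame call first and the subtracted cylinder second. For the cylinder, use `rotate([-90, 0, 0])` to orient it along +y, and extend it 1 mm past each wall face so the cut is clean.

difference() {
  house_frame();
  translate([3113, -1, 1344]) rotate([-90, 0, 0]) cylinder(h = 189, r = 630);
}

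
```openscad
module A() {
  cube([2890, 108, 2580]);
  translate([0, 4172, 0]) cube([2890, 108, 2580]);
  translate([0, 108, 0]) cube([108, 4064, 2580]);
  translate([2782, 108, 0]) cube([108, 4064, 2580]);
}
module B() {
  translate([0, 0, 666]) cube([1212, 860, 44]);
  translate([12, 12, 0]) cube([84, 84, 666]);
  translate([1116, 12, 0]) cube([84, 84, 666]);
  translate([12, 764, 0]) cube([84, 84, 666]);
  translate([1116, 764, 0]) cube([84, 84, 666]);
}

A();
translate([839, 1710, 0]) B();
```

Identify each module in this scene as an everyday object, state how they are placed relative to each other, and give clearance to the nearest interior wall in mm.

A is a house frame. B is a table. The table sits inside the house frame, centred. The clearance to the nearest interior wall is 731 mm.

Clearances: x = 731, y = 1602; minimum 731 mm.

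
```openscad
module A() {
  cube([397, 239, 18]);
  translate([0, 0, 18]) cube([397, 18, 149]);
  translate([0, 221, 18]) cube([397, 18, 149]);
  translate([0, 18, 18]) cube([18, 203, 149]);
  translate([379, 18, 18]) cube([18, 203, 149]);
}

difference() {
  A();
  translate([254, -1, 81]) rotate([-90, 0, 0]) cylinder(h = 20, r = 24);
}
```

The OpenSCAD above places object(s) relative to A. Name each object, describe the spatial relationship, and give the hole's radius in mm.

The subtracted cylinder has r = 24 mm.

A is an open box. The open box has a circular hole through its front wall. The hole's radius is 24 mm.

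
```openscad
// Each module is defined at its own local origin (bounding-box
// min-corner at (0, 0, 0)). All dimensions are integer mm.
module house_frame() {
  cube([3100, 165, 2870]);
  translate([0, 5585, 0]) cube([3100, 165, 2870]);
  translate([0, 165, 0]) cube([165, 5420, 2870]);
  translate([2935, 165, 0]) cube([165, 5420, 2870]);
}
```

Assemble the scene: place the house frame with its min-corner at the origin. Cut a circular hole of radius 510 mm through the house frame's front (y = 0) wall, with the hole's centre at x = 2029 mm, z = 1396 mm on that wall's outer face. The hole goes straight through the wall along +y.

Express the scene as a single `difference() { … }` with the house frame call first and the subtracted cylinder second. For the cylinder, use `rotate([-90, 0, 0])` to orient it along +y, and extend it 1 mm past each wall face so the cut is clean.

difference() {
  house_frame();
  translate([2029, -1, 1396]) rotate([-90, 0, 0]) cylinder(h = 167, r = 510);
}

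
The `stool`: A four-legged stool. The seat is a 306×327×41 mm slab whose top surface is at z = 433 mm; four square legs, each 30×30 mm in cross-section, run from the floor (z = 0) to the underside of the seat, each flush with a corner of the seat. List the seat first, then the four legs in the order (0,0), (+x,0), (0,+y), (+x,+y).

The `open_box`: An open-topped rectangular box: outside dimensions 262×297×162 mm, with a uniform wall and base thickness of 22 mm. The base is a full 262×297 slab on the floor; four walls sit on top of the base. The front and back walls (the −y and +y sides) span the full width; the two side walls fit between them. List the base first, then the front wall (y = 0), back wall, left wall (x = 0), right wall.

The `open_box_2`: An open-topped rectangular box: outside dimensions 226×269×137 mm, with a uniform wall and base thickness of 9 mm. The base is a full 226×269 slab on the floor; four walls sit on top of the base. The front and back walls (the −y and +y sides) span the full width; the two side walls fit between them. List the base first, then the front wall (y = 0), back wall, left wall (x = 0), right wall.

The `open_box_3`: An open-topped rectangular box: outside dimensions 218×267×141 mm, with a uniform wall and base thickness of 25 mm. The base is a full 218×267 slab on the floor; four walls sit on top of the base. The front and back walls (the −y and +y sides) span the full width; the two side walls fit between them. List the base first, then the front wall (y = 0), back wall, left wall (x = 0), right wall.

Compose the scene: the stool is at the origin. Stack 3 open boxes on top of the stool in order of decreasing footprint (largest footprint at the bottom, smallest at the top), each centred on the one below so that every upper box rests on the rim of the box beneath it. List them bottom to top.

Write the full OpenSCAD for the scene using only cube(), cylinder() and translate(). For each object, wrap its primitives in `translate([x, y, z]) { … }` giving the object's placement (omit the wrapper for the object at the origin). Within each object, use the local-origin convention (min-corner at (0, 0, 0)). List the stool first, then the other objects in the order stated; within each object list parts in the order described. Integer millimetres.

translate([0, 0, 392]) cube([306, 327, 41]);
cube([30, 30, 392]);
translate([276, 0, 0]) cube([30, 30, 392]);
translate([0, 297, 0]) cube([30, 30, 392]);
translate([276, 297, 0]) cube([30, 30, 392]);
translate([22, 15, 433]) {
  cube([262, 297, 22]);
  translate([0, 0, 22]) cube([262, 22, 140]);
  translate([0, 275, 22]) cube([262, 22, 140]);
  translate([0, 22, 22]) cube([22, 253, 140]);
  translate([240, 22, 22]) cube([22, 253, 140]);
}
translate([40, 29, 595]) {
  cube([226, 269, 9]);
  translate([0, 0, 9]) cube([226, 9, 128]);
  translate([0, 260, 9]) cube([226, 9, 128]);
  translate([0, 9, 9]) cube([9, 251, 128]);
  translate([217, 9, 9]) cube([9, 251, 128]);
}
translate([44, 30, 732]) {
  cube([218, 267, 25]);
  translate([0, 0, 25]) cube([218, 25, 116]);
  translate([0, 242, 25]) cube([218, 25, 116]);
  translate([0, 25, 25]) cube([25, 217, 116]);
  translate([193, 25, 25]) cube([25, 217, 116]);
}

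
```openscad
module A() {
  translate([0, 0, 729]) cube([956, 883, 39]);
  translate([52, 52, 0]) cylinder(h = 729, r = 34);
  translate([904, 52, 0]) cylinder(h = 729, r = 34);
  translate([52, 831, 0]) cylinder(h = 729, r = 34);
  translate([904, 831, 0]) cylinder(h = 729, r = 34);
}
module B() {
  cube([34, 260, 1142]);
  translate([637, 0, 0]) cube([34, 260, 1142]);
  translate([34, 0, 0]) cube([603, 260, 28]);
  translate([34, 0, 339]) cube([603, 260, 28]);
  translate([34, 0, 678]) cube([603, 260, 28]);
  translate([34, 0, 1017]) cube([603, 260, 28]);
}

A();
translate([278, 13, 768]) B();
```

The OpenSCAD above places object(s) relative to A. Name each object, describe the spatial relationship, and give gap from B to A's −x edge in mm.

The bookshelf's min-x is at 278; the table's min-x is 0; gap = 278 mm.

A is a table. B is a bookshelf. The bookshelf is on top of the table. The gap from the bookshelf to the table's −x edge is 278 mm.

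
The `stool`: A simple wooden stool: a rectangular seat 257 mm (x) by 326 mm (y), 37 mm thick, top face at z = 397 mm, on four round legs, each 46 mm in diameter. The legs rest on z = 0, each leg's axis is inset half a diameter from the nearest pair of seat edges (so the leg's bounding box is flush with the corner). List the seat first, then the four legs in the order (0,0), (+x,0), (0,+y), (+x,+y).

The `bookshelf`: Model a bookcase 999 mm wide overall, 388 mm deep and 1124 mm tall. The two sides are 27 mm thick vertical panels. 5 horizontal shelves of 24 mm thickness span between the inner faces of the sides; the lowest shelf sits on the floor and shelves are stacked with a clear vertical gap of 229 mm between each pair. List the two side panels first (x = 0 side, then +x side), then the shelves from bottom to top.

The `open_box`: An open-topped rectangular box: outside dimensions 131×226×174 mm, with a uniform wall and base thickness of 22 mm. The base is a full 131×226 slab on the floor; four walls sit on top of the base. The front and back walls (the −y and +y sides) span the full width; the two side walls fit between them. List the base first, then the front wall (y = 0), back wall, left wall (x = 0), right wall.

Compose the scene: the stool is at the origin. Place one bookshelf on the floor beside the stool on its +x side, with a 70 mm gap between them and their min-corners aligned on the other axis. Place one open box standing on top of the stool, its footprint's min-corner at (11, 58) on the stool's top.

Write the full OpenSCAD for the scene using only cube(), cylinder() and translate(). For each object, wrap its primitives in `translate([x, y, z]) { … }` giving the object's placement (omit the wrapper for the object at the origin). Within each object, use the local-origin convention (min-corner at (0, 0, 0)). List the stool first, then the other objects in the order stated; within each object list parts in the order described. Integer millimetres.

translate([0, 0, 360]) cube([257, 326, 37]);
translate([23, 23, 0]) cylinder(h = 360, r = 23);
translate([234, 23, 0]) cylinder(h = 360, r = 23);
translate([23, 303, 0]) cylinder(h = 360, r = 23);
translate([234, 303, 0]) cylinder(h = 360, r = 23);
translate([327, 0, 0]) {
  cube([27, 388, 1124]);
  translate([972, 0, 0]) cube([27, 388, 1124]);
  translate([27, 0, 0]) cube([945, 388, 24]);
  translate([27, 0, 253]) cube([945, 388, 24]);
  translate([27, 0, 506]) cube([945, 388, 24]);
  translate([27, 0, 759]) cube([945, 388, 24]);
  translate([27, 0, 1012]) cube([945, 388, 24]);
}
translate([11, 58, 397]) {
  cube([131, 226, 22]);
  translate([0, 0, 22]) cube([131, 22, 152]);
  translate([0, 204, 22]) cube([131, 22, 152]);
  translate([0, 22, 22]) cube([22, 182, 152]);
  translate([109, 22, 22]) cube([22, 182, 152]);
}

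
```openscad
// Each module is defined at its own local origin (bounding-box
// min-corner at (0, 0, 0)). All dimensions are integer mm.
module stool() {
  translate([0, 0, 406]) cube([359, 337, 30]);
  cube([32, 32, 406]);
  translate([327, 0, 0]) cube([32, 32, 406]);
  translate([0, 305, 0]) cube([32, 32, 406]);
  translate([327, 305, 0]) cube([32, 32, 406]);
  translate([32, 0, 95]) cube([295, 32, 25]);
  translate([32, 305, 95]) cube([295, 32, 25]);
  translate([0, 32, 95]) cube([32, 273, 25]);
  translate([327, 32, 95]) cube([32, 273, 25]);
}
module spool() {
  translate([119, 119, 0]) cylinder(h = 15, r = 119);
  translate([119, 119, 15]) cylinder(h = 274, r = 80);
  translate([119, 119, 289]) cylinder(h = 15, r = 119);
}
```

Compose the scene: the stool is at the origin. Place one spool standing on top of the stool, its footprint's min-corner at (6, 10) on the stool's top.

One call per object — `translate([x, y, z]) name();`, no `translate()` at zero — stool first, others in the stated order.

stool();
translate([6, 10, 436]) spool();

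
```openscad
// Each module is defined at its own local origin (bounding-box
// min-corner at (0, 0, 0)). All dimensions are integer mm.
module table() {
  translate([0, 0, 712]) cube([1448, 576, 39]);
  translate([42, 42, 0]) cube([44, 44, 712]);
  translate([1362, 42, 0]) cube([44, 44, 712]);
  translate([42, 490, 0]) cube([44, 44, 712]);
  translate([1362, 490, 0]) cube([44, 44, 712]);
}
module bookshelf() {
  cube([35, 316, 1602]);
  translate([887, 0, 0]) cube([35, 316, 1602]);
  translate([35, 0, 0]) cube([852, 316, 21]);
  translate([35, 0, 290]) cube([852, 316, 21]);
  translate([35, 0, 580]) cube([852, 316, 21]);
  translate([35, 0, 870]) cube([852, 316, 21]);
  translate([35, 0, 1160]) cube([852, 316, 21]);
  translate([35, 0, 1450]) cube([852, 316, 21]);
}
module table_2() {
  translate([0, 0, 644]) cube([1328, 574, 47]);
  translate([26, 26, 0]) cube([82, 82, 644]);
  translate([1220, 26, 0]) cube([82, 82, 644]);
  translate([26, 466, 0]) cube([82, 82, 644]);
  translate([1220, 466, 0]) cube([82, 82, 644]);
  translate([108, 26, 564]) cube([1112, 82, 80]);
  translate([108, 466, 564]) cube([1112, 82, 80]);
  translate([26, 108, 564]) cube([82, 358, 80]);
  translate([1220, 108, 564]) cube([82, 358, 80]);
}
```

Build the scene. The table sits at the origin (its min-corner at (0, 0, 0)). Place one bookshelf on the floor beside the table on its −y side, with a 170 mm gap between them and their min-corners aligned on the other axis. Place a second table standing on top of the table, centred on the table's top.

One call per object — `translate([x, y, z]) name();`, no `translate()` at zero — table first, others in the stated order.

table();
translate([0, -486, 0]) bookshelf();
translate([60, 1, 751]) table_2();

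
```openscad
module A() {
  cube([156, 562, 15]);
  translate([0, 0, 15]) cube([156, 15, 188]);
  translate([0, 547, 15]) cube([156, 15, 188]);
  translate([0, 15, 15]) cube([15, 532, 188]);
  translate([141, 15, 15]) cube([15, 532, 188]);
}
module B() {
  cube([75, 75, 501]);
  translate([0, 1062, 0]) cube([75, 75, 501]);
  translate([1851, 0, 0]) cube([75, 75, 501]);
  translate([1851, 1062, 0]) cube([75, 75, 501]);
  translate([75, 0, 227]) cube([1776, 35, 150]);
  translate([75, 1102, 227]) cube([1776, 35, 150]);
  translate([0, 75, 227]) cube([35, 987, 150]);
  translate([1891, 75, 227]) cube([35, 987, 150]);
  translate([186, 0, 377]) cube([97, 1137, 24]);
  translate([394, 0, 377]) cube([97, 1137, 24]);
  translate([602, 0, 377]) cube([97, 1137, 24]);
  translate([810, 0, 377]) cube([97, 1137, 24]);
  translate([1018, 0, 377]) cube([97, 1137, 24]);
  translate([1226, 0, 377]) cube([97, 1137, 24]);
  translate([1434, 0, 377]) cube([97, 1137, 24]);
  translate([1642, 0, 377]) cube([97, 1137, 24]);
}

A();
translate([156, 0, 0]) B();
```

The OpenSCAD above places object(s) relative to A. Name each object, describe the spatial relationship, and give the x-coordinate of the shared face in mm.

The open box's +x face and the bed frame's −x face are both at x = 156 mm.

A is an open box. B is a bed frame. The bed frame is against the open box's +x side, with their −y faces flush. The x-coordinate of the shared face is 156 mm.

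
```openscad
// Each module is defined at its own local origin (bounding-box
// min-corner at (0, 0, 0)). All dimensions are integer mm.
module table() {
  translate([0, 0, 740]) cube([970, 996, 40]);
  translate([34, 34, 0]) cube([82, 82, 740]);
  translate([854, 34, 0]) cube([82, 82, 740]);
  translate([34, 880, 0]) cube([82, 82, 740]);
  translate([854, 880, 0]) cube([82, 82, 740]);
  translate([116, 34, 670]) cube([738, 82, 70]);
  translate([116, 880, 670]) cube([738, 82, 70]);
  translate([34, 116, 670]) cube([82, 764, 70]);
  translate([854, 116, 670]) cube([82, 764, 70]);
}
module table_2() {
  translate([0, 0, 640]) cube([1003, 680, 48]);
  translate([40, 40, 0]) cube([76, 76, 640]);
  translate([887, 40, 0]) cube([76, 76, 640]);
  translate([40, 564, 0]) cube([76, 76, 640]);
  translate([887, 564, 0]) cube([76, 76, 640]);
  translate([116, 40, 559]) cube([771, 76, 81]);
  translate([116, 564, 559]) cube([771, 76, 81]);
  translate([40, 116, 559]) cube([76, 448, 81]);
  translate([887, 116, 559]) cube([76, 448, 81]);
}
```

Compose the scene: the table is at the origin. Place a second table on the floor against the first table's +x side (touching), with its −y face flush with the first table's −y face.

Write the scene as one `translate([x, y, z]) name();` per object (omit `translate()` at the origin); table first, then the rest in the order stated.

table();
translate([970, 0, 0]) table_2();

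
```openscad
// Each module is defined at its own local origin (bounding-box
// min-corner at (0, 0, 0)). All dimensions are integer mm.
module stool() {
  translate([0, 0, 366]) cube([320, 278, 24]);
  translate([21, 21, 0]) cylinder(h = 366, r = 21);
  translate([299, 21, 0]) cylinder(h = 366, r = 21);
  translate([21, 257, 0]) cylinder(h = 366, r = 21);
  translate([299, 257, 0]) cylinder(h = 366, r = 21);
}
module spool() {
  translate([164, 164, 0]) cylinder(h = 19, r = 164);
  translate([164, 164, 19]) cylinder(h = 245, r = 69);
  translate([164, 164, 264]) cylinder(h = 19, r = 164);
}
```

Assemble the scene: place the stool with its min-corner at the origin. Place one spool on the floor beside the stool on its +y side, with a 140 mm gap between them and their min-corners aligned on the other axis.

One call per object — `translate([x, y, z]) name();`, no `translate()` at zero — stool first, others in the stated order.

stool();
translate([0, 418, 0]) spool();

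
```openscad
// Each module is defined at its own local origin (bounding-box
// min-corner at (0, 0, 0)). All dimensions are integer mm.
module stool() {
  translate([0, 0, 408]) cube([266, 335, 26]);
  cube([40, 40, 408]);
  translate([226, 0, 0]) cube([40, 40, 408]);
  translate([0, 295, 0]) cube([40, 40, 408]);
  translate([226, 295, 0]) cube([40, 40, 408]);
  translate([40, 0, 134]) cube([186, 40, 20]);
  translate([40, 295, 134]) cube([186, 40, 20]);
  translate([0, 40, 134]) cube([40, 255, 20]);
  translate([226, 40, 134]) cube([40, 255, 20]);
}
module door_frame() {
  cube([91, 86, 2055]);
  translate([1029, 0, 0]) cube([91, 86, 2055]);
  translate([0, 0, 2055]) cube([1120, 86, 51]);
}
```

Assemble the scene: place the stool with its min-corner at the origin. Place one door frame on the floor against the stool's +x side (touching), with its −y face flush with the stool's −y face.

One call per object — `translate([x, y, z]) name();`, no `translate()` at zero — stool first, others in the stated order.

stool();
translate([266, 0, 0]) door_frame();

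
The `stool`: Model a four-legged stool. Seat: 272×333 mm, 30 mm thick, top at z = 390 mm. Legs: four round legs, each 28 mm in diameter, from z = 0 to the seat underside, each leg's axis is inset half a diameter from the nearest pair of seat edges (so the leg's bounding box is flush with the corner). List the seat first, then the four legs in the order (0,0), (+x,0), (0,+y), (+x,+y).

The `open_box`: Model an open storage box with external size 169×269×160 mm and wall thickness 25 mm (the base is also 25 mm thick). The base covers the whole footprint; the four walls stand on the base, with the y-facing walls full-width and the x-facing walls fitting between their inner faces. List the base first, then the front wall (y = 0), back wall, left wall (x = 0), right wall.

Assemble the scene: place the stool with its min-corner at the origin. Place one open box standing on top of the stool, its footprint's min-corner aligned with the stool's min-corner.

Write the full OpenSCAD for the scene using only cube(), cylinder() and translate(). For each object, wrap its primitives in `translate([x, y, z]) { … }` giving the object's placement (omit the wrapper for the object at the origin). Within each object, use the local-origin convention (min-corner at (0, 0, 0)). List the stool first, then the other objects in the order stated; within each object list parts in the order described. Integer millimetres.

translate([0, 0, 360]) cube([272, 333, 30]);
translate([14, 14, 0]) cylinder(h = 360, r = 14);
translate([258, 14, 0]) cylinder(h = 360, r = 14);
translate([14, 319, 0]) cylinder(h = 360, r = 14);
translate([258, 319, 0]) cylinder(h = 360, r = 14);
translate([0, 0, 390]) {
  cube([169, 269, 25]);
  translate([0, 0, 25]) cube([169, 25, 135]);
  translate([0, 244, 25]) cube([169, 25, 135]);
  translate([0, 25, 25]) cube([25, 219, 135]);
  translate([144, 25, 25]) cube([25, 219, 135]);
}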